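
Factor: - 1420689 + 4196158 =2775469^1 = 2775469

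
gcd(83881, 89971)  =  7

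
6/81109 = 6/81109 = 0.00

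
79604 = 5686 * 14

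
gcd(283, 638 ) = 1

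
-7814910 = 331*( - 23610)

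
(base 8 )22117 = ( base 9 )13667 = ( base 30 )A9P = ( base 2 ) 10010001001111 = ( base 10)9295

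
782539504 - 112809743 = 669729761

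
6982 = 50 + 6932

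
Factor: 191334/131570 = 3^1*5^( - 1 )*11^1 * 13^1*59^( -1 )= 429/295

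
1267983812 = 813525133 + 454458679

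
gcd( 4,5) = 1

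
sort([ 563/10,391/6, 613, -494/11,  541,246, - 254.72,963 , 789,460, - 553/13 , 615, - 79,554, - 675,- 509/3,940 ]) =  [ - 675, - 254.72,-509/3,-79,-494/11, - 553/13, 563/10,391/6,246,460,541,554, 613, 615,789 , 940, 963]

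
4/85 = 4/85 = 0.05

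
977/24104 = 977/24104 = 0.04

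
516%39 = 9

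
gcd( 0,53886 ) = 53886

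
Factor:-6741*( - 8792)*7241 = 2^3*3^2* 7^2*13^1*107^1*157^1*557^1  =  429151420152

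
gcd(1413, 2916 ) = 9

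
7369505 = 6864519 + 504986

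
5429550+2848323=8277873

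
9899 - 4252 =5647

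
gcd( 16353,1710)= 9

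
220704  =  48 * 4598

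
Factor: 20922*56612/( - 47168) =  - 13459503/536 = -  2^( - 3 )*3^1*67^ ( - 1)*317^1 * 14153^1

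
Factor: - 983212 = - 2^2 * 17^1*19^1*761^1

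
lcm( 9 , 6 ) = 18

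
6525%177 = 153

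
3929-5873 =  - 1944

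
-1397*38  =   - 53086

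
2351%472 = 463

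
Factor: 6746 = 2^1*3373^1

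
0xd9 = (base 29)7E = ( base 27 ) 81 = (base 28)7l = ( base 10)217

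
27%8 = 3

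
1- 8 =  - 7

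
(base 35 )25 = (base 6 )203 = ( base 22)39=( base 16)4b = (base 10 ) 75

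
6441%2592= 1257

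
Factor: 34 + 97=131=131^1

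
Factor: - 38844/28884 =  - 3^1 * 13^1*29^( - 1 )=- 39/29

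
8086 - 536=7550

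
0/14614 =0= 0.00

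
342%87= 81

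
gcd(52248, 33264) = 168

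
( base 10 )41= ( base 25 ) 1G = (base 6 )105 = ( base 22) 1j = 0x29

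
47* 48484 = 2278748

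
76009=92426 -16417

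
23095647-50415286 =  - 27319639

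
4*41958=167832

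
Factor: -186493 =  -251^1 *743^1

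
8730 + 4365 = 13095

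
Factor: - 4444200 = - 2^3*3^3*5^2*823^1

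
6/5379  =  2/1793 = 0.00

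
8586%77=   39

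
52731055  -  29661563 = 23069492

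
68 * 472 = 32096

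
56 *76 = 4256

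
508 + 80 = 588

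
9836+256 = 10092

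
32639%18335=14304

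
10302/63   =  3434/21 =163.52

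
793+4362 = 5155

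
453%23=16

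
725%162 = 77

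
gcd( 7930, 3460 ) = 10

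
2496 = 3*832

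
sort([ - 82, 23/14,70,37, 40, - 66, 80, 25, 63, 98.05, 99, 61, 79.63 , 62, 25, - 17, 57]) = [ - 82, - 66, - 17,23/14 , 25, 25,  37 , 40,57, 61, 62, 63 , 70, 79.63, 80, 98.05,99 ] 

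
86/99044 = 43/49522 =0.00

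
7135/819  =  8 + 583/819 = 8.71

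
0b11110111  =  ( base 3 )100011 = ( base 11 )205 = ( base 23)AH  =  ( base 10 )247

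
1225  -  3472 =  - 2247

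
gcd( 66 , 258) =6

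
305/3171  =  305/3171 =0.10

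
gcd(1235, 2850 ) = 95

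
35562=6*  5927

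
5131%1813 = 1505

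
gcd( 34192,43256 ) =8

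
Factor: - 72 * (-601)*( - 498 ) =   -  21549456   =  -2^4*3^3 *83^1 * 601^1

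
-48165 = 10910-59075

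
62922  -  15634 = 47288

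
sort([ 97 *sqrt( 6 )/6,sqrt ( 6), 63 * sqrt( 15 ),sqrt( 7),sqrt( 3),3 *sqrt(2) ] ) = [sqrt(  3 ), sqrt( 6),  sqrt( 7) , 3*sqrt( 2), 97 * sqrt( 6 ) /6, 63*sqrt(15) ]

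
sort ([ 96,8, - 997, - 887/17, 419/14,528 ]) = [  -  997,-887/17,8,419/14, 96, 528 ]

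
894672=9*99408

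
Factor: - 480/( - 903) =160/301 = 2^5*5^1 * 7^ ( - 1)*43^( - 1) 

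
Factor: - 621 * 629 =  - 390609 = -3^3 * 17^1*23^1* 37^1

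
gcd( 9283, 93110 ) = 1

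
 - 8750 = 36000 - 44750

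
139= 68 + 71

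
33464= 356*94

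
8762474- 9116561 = -354087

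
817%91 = 89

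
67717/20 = 67717/20 =3385.85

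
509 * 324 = 164916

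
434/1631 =62/233 = 0.27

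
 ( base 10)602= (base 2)1001011010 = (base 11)4A8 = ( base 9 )738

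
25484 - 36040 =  - 10556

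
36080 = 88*410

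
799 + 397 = 1196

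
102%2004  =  102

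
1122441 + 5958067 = 7080508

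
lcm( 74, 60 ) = 2220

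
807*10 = 8070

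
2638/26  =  1319/13 = 101.46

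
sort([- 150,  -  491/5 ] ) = [ -150, - 491/5]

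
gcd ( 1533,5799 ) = 3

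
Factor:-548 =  - 2^2 * 137^1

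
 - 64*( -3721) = 238144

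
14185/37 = 14185/37 = 383.38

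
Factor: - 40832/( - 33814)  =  2^6*53^( - 1)  =  64/53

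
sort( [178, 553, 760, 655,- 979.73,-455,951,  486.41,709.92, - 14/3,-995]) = [ - 995, - 979.73, - 455, - 14/3,178,486.41,553,655,709.92,760,951 ]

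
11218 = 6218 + 5000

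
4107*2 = 8214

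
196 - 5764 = -5568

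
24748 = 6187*4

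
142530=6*23755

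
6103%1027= 968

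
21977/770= 28 + 417/770 = 28.54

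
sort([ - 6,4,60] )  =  [  -  6,  4,60] 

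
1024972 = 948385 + 76587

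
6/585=2/195  =  0.01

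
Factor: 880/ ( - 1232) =-5/7 = - 5^1*7^( - 1)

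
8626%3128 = 2370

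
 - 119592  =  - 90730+-28862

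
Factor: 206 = 2^1*103^1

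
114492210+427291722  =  541783932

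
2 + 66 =68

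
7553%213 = 98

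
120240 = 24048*5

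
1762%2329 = 1762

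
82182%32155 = 17872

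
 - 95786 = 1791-97577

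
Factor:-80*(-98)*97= 760480  =  2^5 * 5^1*7^2*97^1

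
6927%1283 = 512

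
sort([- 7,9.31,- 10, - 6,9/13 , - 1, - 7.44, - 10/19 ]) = [ - 10, - 7.44, - 7, - 6, - 1, - 10/19,9/13 , 9.31]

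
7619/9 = 7619/9 = 846.56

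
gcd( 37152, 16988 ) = 4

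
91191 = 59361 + 31830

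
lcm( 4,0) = 0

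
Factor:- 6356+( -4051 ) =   -  3^1*3469^1 = - 10407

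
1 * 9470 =9470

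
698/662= 349/331 = 1.05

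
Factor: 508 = 2^2*127^1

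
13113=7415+5698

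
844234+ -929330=-85096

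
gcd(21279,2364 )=3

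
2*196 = 392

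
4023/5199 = 1341/1733 = 0.77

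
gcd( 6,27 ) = 3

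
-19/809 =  - 19/809 = - 0.02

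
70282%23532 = 23218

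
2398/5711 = 2398/5711  =  0.42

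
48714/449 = 108+222/449 = 108.49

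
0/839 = 0 = 0.00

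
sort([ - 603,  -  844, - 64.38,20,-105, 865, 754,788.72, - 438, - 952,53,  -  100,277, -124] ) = [-952, - 844,  -  603, - 438, - 124,  -  105,  -  100, - 64.38,20,53, 277,754,788.72, 865]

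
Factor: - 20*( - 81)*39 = 63180 = 2^2 *3^5*5^1*13^1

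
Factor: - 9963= - 3^5*41^1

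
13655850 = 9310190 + 4345660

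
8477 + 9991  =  18468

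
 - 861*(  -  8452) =7277172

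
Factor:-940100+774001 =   -  166099 = - 166099^1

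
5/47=5/47 = 0.11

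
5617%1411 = 1384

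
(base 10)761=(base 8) 1371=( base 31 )OH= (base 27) 115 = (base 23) 1A2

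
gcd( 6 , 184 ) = 2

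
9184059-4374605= 4809454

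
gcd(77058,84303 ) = 9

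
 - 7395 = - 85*87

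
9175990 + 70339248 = 79515238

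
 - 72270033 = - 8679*8327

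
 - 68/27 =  - 68/27= - 2.52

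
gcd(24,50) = 2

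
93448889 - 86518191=6930698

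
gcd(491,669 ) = 1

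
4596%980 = 676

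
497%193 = 111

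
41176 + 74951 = 116127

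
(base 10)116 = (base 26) 4c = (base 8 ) 164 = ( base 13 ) 8c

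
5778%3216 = 2562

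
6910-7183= -273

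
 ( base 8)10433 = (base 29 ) 560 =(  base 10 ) 4379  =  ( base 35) 3K4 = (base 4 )1010123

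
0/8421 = 0 = 0.00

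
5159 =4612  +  547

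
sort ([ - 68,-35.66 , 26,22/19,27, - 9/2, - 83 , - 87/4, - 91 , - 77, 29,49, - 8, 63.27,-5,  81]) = [  -  91,-83,  -  77,-68, - 35.66,-87/4,-8 , - 5, - 9/2,22/19,26, 27,29,49,63.27, 81]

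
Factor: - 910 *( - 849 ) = 2^1*3^1*5^1*7^1 * 13^1*283^1=   772590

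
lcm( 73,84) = 6132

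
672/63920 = 42/3995 = 0.01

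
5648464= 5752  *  982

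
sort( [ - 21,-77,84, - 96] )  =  [ - 96, - 77, - 21, 84]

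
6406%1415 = 746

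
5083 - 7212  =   - 2129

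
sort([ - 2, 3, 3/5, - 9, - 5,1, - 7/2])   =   [ - 9, - 5, - 7/2,-2 , 3/5,  1, 3]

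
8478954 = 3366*2519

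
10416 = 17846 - 7430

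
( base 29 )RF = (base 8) 1436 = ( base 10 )798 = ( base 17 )2cg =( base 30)qi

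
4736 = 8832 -4096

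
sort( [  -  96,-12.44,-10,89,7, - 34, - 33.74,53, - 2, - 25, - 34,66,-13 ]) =[ - 96,- 34, - 34, - 33.74,- 25, - 13,  -  12.44 , -10, -2, 7 , 53,66,89] 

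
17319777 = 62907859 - 45588082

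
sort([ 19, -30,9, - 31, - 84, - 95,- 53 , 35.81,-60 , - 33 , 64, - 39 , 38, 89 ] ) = [ - 95, - 84, - 60,  -  53,-39, - 33,-31, - 30,9, 19,35.81, 38,64,89]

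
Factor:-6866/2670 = - 3^( - 1 )*5^(-1 )*89^( - 1 ) * 3433^1= - 3433/1335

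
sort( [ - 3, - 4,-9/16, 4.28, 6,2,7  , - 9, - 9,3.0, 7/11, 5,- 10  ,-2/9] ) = [ - 10,-9, - 9 , - 4, - 3, - 9/16 , - 2/9,7/11,2,3.0, 4.28,5,  6 , 7] 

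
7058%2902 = 1254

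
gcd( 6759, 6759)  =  6759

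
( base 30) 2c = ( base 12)60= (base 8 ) 110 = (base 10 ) 72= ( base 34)24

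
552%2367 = 552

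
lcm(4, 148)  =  148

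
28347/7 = 28347/7 = 4049.57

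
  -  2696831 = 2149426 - 4846257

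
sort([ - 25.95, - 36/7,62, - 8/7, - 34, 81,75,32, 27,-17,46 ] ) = [ - 34,- 25.95, - 17, - 36/7, - 8/7,27,32, 46 , 62,75, 81] 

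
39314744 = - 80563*( -488)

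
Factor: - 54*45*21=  -2^1 *3^6 * 5^1*7^1 =- 51030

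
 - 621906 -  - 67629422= 67007516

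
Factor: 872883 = 3^3*11^1 * 2939^1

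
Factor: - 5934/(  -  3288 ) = 2^( - 2 )*23^1*43^1 *137^( - 1)=989/548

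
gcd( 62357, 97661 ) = 1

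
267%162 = 105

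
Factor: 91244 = 2^2*22811^1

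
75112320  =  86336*870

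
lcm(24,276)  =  552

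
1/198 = 1/198=   0.01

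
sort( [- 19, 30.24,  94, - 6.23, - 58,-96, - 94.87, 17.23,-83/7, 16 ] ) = [ - 96,- 94.87 ,-58, - 19, - 83/7,  -  6.23,16, 17.23, 30.24, 94]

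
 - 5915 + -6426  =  -12341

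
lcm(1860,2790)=5580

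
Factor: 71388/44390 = 2^1*3^3*5^( - 1)*23^( - 1) * 193^( - 1)*661^1  =  35694/22195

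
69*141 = 9729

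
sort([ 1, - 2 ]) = [-2, 1]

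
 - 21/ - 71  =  21/71 = 0.30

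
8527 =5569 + 2958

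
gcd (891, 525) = 3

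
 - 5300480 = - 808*6560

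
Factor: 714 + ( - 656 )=58 = 2^1*29^1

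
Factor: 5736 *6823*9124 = 357083506272 = 2^5 *3^1*239^1*2281^1 * 6823^1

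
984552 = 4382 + 980170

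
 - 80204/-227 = 353 + 73/227 =353.32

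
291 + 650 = 941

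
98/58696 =49/29348 = 0.00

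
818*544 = 444992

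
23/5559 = 23/5559=0.00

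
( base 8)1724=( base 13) 5a5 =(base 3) 1100022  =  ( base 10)980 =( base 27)198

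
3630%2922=708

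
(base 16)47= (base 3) 2122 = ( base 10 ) 71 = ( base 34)23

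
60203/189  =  318 + 101/189 = 318.53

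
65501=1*65501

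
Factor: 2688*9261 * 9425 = 2^7*3^4 * 5^2*7^4*13^1*29^1 = 234621878400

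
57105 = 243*235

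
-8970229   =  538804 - 9509033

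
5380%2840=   2540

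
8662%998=678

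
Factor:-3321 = -3^4 * 41^1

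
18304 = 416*44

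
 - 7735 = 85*( - 91)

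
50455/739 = 50455/739= 68.27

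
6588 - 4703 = 1885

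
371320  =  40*9283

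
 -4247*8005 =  - 33997235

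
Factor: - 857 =-857^1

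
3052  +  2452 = 5504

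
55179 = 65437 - 10258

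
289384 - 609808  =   - 320424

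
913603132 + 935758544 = 1849361676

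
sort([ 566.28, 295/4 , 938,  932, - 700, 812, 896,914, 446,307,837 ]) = [ - 700,  295/4 , 307,446,566.28, 812,837, 896, 914, 932,938]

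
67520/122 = 33760/61 = 553.44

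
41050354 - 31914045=9136309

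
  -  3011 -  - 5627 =2616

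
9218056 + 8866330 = 18084386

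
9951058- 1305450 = 8645608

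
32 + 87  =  119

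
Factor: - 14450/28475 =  - 2^1*17^1*67^(  -  1)=-  34/67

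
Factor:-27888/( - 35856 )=3^( - 2 )*7^1 = 7/9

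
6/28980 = 1/4830 = 0.00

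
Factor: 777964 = 2^2*11^1*17681^1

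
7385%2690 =2005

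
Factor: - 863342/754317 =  - 2^1*3^ ( -2 )*83813^( - 1)*431671^1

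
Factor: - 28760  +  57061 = 28301 = 7^1*13^1* 311^1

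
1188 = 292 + 896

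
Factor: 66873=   3^1*22291^1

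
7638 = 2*3819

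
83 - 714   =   - 631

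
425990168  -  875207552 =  - 449217384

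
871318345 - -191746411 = 1063064756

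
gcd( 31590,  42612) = 6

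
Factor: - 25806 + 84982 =2^3*13^1*569^1=59176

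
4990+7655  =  12645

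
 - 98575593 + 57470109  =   - 41105484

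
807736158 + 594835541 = 1402571699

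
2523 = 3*841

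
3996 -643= 3353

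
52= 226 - 174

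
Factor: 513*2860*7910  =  2^3 *3^3*5^2*7^1*11^1*13^1*19^1*113^1 = 11605393800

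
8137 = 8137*1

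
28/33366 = 14/16683 = 0.00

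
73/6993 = 73/6993  =  0.01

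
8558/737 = 11 + 41/67=11.61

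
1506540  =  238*6330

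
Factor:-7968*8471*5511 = -2^5*3^2*11^1*43^1*83^1*167^1*197^1= - 371975570208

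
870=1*870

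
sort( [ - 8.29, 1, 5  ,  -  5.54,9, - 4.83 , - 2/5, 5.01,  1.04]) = [ - 8.29, - 5.54, - 4.83, - 2/5,  1, 1.04 , 5,5.01, 9] 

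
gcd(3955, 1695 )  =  565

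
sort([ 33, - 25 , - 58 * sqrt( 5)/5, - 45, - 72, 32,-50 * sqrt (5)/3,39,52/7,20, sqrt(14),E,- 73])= [-73,-72,  -  45,-50 * sqrt(5)/3, - 58*sqrt( 5 ) /5 , - 25, E , sqrt( 14 ), 52/7,20,32 , 33, 39 ] 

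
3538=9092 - 5554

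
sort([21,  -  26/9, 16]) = [  -  26/9 , 16,21]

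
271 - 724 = - 453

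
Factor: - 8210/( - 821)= 10 = 2^1*5^1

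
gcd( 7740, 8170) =430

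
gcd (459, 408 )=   51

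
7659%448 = 43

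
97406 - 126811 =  - 29405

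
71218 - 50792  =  20426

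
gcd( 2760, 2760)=2760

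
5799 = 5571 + 228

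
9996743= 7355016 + 2641727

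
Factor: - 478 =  - 2^1*239^1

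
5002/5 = 1000 + 2/5 = 1000.40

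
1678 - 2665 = - 987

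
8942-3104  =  5838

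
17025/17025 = 1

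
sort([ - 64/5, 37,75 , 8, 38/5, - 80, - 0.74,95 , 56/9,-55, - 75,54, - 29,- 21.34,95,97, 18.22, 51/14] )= [ - 80  ,-75, -55, -29, - 21.34, - 64/5, - 0.74, 51/14, 56/9, 38/5,8, 18.22,  37, 54,  75, 95,95, 97] 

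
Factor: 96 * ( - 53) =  - 2^5*3^1*53^1 = - 5088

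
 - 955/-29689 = 955/29689=0.03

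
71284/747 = 95 + 319/747 = 95.43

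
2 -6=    - 4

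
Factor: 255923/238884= 2^( - 2) * 3^(-1)*17^( - 1)*1171^ ( - 1 )*255923^1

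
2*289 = 578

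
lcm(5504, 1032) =16512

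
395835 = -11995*( - 33)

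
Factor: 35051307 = 3^1 * 11683769^1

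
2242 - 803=1439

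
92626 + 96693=189319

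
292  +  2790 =3082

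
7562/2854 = 3781/1427 =2.65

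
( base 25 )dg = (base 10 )341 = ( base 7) 665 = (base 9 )418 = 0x155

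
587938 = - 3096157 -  - 3684095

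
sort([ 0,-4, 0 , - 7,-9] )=[-9, - 7, - 4,0,0] 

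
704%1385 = 704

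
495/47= 495/47= 10.53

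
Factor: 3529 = 3529^1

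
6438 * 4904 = 31571952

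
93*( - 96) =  - 8928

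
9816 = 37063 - 27247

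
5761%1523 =1192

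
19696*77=1516592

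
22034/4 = 5508 + 1/2 = 5508.50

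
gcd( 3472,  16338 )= 14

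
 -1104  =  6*(-184)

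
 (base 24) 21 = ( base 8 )61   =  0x31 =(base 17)2F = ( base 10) 49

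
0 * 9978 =0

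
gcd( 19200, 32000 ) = 6400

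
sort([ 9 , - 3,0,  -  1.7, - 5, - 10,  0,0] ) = [-10,-5, - 3,  -  1.7, 0, 0,0,9 ] 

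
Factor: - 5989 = - 53^1*113^1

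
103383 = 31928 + 71455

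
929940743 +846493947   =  1776434690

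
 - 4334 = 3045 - 7379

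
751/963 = 751/963= 0.78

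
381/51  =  127/17=7.47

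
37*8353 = 309061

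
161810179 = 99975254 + 61834925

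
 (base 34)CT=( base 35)ch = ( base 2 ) 110110101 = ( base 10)437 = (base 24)I5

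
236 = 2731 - 2495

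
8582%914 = 356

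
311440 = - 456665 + 768105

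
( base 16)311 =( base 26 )145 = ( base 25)16a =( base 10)785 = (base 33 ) nq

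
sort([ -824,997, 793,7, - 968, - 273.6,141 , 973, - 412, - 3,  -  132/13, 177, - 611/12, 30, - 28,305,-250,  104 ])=[ - 968,-824,-412, - 273.6, - 250 ,-611/12,-28, -132/13, - 3, 7,30,  104 , 141,177 , 305,  793 , 973, 997 ] 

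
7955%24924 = 7955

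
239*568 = 135752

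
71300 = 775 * 92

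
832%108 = 76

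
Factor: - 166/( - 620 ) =83/310=2^(  -  1) * 5^( - 1 )*31^(-1)*83^1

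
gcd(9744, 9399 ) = 3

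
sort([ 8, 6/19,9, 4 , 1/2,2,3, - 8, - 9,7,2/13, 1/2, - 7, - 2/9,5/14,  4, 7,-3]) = [ - 9, - 8, - 7 , - 3, - 2/9, 2/13,  6/19, 5/14, 1/2, 1/2, 2, 3,4, 4, 7,7, 8,9]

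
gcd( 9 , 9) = 9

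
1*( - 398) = - 398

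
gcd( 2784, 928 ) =928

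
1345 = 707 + 638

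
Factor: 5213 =13^1*401^1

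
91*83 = 7553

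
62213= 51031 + 11182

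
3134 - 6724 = -3590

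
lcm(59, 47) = 2773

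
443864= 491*904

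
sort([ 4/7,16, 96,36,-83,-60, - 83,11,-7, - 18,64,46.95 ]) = [ - 83,- 83 , - 60, -18, - 7, 4/7, 11, 16, 36,46.95,64, 96 ]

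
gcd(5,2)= 1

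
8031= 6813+1218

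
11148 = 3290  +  7858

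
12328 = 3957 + 8371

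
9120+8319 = 17439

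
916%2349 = 916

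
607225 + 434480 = 1041705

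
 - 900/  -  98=450/49 = 9.18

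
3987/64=3987/64 = 62.30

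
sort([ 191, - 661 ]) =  [-661 , 191]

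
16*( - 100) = -1600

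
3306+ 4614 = 7920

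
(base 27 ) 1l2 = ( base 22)2f0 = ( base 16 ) 512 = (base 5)20143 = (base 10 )1298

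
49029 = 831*59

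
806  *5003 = 4032418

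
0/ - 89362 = 0/1 =- 0.00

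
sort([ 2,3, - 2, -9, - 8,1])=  [ - 9,  -  8 ,- 2,1,2 , 3] 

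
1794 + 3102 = 4896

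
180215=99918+80297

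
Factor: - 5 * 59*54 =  - 2^1*3^3*5^1*59^1 = - 15930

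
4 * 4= 16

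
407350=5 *81470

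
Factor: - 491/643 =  - 491^1*643^( - 1)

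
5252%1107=824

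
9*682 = 6138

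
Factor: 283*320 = 90560= 2^6*5^1*283^1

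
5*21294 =106470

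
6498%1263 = 183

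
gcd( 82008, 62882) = 2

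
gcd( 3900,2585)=5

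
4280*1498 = 6411440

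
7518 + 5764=13282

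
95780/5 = 19156 = 19156.00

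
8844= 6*1474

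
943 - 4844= - 3901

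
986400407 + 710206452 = 1696606859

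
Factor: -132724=-2^2*33181^1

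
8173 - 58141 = -49968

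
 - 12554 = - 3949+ - 8605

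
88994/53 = 1679 + 7/53 = 1679.13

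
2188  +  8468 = 10656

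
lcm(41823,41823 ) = 41823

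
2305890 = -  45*( - 51242)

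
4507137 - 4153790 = 353347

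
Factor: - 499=-499^1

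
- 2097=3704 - 5801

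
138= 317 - 179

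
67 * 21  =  1407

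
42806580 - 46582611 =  - 3776031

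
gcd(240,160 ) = 80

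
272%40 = 32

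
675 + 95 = 770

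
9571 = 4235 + 5336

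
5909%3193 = 2716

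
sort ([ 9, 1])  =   [ 1, 9]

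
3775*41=154775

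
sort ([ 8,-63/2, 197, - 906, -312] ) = [-906,-312 , - 63/2, 8,197 ] 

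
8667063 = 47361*183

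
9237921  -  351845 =8886076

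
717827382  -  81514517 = 636312865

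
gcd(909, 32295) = 3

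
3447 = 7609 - 4162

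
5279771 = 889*5939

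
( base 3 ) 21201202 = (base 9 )7652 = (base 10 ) 5636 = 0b1011000000100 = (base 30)67q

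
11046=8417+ 2629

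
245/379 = 245/379 =0.65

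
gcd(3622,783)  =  1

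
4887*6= 29322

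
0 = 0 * 4140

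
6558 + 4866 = 11424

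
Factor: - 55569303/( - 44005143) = 3^1*7^( - 1 )*13^( - 1)*359^(  -  1) * 449^( - 1) *1163^1 * 5309^1 = 18523101/14668381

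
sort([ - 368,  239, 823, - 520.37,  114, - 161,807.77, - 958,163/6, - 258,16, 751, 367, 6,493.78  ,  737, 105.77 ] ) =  [ - 958 , - 520.37,  -  368, - 258, - 161, 6, 16, 163/6,105.77,114, 239,367,493.78, 737, 751,807.77,823]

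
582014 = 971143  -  389129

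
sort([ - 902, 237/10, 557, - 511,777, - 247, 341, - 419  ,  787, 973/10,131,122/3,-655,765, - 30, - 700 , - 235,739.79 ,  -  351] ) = [ - 902, - 700, - 655  , - 511, - 419,-351, - 247, - 235, - 30, 237/10, 122/3, 973/10,131, 341, 557, 739.79,765, 777,787 ]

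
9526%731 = 23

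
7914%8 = 2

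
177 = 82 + 95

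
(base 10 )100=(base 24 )44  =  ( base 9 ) 121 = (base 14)72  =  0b1100100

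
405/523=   405/523 = 0.77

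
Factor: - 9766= -2^1 * 19^1*257^1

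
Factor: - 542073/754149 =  - 7^1*11^( - 1)* 83^1 *311^1 * 22853^( - 1 ) = - 180691/251383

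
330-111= 219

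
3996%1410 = 1176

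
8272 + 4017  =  12289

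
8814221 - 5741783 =3072438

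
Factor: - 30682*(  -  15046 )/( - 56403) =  - 461641372/56403 = - 2^2*3^( - 3)* 23^2*29^1*2089^(-1) * 7523^1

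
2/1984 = 1/992 =0.00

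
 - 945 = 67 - 1012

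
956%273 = 137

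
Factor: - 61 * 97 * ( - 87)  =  3^1*29^1*61^1*97^1 = 514779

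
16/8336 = 1/521 = 0.00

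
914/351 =914/351= 2.60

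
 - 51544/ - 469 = 51544/469 =109.90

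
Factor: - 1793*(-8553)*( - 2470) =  - 2^1*3^1*5^1* 11^1*13^1*19^1*163^1*2851^1 = -37878756630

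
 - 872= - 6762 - -5890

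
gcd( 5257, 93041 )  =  1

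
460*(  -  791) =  -363860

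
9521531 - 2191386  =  7330145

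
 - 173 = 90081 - 90254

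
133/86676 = 133/86676 = 0.00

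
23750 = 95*250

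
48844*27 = 1318788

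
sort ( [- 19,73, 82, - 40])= [ - 40 , - 19, 73 , 82]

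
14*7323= 102522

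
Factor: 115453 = 13^1*83^1*107^1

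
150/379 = 150/379 = 0.40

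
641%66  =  47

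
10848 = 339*32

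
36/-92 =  -9/23 = - 0.39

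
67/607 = 67/607 = 0.11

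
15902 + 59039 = 74941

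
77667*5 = 388335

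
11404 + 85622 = 97026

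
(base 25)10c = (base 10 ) 637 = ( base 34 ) ip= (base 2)1001111101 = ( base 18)1H7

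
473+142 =615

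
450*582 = 261900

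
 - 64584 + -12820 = -77404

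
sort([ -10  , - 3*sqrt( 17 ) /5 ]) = [ - 10, - 3*sqrt( 17 ) /5]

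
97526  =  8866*11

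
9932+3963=13895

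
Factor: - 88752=  -  2^4*3^1*43^2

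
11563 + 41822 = 53385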